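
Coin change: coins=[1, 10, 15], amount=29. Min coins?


dp[0]=0; dp[i]=1+min(dp[i-c] for c in coins)
...dp[24]=6, dp[25]=2, dp[26]=3, dp[27]=4, dp[28]=5, dp[29]=6
Minimum coins for 29 = 6


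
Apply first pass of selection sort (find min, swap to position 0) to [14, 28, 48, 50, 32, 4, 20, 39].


After one pass: [4, 28, 48, 50, 32, 14, 20, 39]


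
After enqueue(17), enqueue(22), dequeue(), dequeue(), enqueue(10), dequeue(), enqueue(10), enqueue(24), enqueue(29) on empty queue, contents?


enqueue(17) -> [17]
enqueue(22) -> [17, 22]
dequeue() returns 17 -> [22]
dequeue() returns 22 -> []
enqueue(10) -> [10]
dequeue() returns 10 -> []
enqueue(10) -> [10]
enqueue(24) -> [10, 24]
enqueue(29) -> [10, 24, 29]
Final queue (front to back): [10, 24, 29]


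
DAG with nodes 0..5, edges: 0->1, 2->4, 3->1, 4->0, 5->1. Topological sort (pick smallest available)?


Kahn's algorithm, process smallest node first
Order: [2, 3, 4, 0, 5, 1]


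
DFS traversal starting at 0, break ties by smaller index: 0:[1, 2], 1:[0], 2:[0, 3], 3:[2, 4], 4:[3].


DFS stack-based: start with [0]
Visit order: [0, 1, 2, 3, 4]


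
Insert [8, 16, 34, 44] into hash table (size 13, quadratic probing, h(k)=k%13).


Insertions: 8->slot 8; 16->slot 3; 34->slot 9; 44->slot 5
Table: [None, None, None, 16, None, 44, None, None, 8, 34, None, None, None]


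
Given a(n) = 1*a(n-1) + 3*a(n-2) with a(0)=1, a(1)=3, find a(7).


Build bottom-up:
...a(5)=78, a(6)=177, a(7)=1*177+3*78=411


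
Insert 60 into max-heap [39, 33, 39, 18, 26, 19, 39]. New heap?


Append 60: [39, 33, 39, 18, 26, 19, 39, 60]
Bubble up: swap idx 7(60) with idx 3(18); swap idx 3(60) with idx 1(33); swap idx 1(60) with idx 0(39)
Result: [60, 39, 39, 33, 26, 19, 39, 18]


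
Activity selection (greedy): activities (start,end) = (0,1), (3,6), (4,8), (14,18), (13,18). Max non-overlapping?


Greedy: pick earliest-ending, then skip overlaps.
Selected (3 activities): [(0, 1), (3, 6), (14, 18)]


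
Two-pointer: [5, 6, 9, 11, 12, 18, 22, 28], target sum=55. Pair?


Two pointers: lo=0, hi=7
No pair sums to 55


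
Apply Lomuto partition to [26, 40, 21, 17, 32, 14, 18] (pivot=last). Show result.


Elements <= 18 go left of pivot.
Result: [17, 14, 18, 26, 32, 40, 21], pivot at index 2


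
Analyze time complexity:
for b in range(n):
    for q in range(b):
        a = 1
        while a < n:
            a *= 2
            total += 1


Per nesting level: O(n) * O(n) [triangular over b] * O(log n) = O(n^2 log n)
Complexity: O(n^2 log n)


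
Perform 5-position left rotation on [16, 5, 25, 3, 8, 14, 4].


Left rotate by 5: [14, 4, 16, 5, 25, 3, 8]


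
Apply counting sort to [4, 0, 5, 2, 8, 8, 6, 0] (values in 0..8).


Count array: [2, 0, 1, 0, 1, 1, 1, 0, 2]
Reconstruct: [0, 0, 2, 4, 5, 6, 8, 8]


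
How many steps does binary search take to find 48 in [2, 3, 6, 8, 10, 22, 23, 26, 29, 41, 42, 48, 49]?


Search for 48:
[0,12] mid=6 arr[6]=23
[7,12] mid=9 arr[9]=41
[10,12] mid=11 arr[11]=48
Total: 3 comparisons


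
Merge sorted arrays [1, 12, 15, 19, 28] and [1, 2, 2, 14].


Compare heads, take smaller each step.
Merged: [1, 1, 2, 2, 12, 14, 15, 19, 28]


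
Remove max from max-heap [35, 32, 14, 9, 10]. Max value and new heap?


Max = 35
Replace root with last, heapify down
Resulting heap: [32, 10, 14, 9]


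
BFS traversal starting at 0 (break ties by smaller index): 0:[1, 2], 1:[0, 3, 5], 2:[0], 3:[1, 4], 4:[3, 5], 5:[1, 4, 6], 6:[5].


BFS queue: start with [0]
Visit order: [0, 1, 2, 3, 5, 4, 6]


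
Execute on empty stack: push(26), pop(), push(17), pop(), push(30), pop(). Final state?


push(26) -> [26]
pop() returns 26 -> []
push(17) -> [17]
pop() returns 17 -> []
push(30) -> [30]
pop() returns 30 -> []
Final stack (bottom to top): []


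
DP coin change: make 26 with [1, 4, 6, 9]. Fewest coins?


dp[0]=0; dp[i]=1+min(dp[i-c] for c in coins)
...dp[21]=3, dp[22]=3, dp[23]=4, dp[24]=3, dp[25]=4, dp[26]=4
Minimum coins for 26 = 4


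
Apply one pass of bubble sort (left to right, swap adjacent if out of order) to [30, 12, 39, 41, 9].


After one pass: [12, 30, 39, 9, 41]


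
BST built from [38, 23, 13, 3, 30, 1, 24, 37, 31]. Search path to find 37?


BST root = 38
Search for 37: compare at each node
Path: [38, 23, 30, 37]


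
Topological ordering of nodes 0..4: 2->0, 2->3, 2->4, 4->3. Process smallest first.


Kahn's algorithm, process smallest node first
Order: [1, 2, 0, 4, 3]


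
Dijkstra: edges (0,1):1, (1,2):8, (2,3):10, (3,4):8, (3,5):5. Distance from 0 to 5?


Dijkstra from 0:
Distances: {0: 0, 1: 1, 2: 9, 3: 19, 4: 27, 5: 24}
Shortest distance to 5 = 24, path = [0, 1, 2, 3, 5]


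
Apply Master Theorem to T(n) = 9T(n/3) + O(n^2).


a=9, b=3, c=2. log_3(9)=2 = c=2. Case 2: O(n^c log n) = O(n^2 log n)
Complexity: O(n^2 log n)


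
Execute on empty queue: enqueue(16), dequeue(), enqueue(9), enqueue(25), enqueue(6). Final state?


enqueue(16) -> [16]
dequeue() returns 16 -> []
enqueue(9) -> [9]
enqueue(25) -> [9, 25]
enqueue(6) -> [9, 25, 6]
Final queue (front to back): [9, 25, 6]


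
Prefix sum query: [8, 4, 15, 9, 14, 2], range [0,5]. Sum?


Prefix sums: [0, 8, 12, 27, 36, 50, 52]
Sum[0..5] = prefix[6] - prefix[0] = 52 - 0 = 52


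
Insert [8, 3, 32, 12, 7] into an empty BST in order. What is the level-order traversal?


Root = 8; build tree by BST insertion.
Level-Order traversal: [8, 3, 32, 7, 12]


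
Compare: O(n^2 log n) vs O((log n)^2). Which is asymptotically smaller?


polylogarithmic grows slower than n^2 log n
O((log n)^2) is asymptotically smaller; O(n^2 log n) grows faster


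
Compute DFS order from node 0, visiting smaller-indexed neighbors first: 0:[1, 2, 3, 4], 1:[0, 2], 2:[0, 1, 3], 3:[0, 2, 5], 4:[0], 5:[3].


DFS stack-based: start with [0]
Visit order: [0, 1, 2, 3, 5, 4]


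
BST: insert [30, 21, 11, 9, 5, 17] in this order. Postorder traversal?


Root = 30; build tree by BST insertion.
Postorder traversal: [5, 9, 17, 11, 21, 30]


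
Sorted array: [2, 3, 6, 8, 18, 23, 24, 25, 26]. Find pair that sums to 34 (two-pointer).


Two pointers: lo=0, hi=8
Found pair: (8, 26) summing to 34


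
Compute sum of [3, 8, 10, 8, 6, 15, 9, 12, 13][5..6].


Prefix sums: [0, 3, 11, 21, 29, 35, 50, 59, 71, 84]
Sum[5..6] = prefix[7] - prefix[5] = 59 - 35 = 24


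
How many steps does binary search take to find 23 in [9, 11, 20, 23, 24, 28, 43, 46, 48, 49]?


Search for 23:
[0,9] mid=4 arr[4]=24
[0,3] mid=1 arr[1]=11
[2,3] mid=2 arr[2]=20
[3,3] mid=3 arr[3]=23
Total: 4 comparisons


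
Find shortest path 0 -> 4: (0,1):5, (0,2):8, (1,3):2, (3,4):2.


Dijkstra from 0:
Distances: {0: 0, 1: 5, 2: 8, 3: 7, 4: 9}
Shortest distance to 4 = 9, path = [0, 1, 3, 4]


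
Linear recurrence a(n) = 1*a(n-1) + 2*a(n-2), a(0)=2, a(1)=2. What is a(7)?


Build bottom-up:
...a(5)=42, a(6)=86, a(7)=1*86+2*42=170


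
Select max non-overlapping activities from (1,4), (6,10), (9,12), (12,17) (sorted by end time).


Greedy: pick earliest-ending, then skip overlaps.
Selected (3 activities): [(1, 4), (6, 10), (12, 17)]


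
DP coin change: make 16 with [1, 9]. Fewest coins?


dp[0]=0; dp[i]=1+min(dp[i-c] for c in coins)
...dp[11]=3, dp[12]=4, dp[13]=5, dp[14]=6, dp[15]=7, dp[16]=8
Minimum coins for 16 = 8


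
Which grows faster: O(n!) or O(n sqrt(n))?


n^1.5 grows slower than factorial
O(n sqrt(n)) is asymptotically smaller; O(n!) grows faster


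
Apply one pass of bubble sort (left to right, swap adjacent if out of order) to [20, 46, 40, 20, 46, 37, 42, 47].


After one pass: [20, 40, 20, 46, 37, 42, 46, 47]


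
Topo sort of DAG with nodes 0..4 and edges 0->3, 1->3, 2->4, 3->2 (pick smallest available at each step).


Kahn's algorithm, process smallest node first
Order: [0, 1, 3, 2, 4]


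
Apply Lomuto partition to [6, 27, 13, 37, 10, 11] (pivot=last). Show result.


Elements <= 11 go left of pivot.
Result: [6, 10, 11, 37, 27, 13], pivot at index 2


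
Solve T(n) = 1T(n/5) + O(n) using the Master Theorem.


a=1, b=5, c=1. log_5(1)=0 < c=1. Case 3: O(n^c) = O(n)
Complexity: O(n)


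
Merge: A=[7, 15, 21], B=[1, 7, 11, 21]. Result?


Compare heads, take smaller each step.
Merged: [1, 7, 7, 11, 15, 21, 21]


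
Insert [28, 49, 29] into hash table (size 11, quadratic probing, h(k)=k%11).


Insertions: 28->slot 6; 49->slot 5; 29->slot 7
Table: [None, None, None, None, None, 49, 28, 29, None, None, None]


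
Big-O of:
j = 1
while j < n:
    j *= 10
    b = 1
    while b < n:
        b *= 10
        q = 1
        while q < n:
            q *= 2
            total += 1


Per nesting level: O(log n) * O(log n) * O(log n) = O((log n)^3)
Complexity: O((log n)^3)


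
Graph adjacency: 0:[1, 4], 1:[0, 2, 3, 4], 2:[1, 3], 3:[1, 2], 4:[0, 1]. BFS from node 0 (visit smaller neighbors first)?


BFS queue: start with [0]
Visit order: [0, 1, 4, 2, 3]


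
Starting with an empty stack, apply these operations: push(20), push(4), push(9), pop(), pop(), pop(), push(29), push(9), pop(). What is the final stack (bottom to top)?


push(20) -> [20]
push(4) -> [20, 4]
push(9) -> [20, 4, 9]
pop() returns 9 -> [20, 4]
pop() returns 4 -> [20]
pop() returns 20 -> []
push(29) -> [29]
push(9) -> [29, 9]
pop() returns 9 -> [29]
Final stack (bottom to top): [29]


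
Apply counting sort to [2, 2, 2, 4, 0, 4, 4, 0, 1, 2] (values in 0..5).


Count array: [2, 1, 4, 0, 3, 0]
Reconstruct: [0, 0, 1, 2, 2, 2, 2, 4, 4, 4]


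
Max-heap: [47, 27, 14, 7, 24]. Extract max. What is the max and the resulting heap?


Max = 47
Replace root with last, heapify down
Resulting heap: [27, 24, 14, 7]


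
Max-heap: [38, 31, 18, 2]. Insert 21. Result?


Append 21: [38, 31, 18, 2, 21]
Bubble up: no swaps needed
Result: [38, 31, 18, 2, 21]


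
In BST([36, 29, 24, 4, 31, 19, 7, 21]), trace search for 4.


BST root = 36
Search for 4: compare at each node
Path: [36, 29, 24, 4]


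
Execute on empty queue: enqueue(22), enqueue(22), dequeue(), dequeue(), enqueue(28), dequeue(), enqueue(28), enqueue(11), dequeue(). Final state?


enqueue(22) -> [22]
enqueue(22) -> [22, 22]
dequeue() returns 22 -> [22]
dequeue() returns 22 -> []
enqueue(28) -> [28]
dequeue() returns 28 -> []
enqueue(28) -> [28]
enqueue(11) -> [28, 11]
dequeue() returns 28 -> [11]
Final queue (front to back): [11]


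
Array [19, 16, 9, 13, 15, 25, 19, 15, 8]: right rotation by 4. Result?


Right rotate by 4: [25, 19, 15, 8, 19, 16, 9, 13, 15]


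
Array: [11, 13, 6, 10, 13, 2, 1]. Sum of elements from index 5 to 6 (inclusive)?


Prefix sums: [0, 11, 24, 30, 40, 53, 55, 56]
Sum[5..6] = prefix[7] - prefix[5] = 56 - 53 = 3


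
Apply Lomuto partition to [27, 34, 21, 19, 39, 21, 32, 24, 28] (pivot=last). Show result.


Elements <= 28 go left of pivot.
Result: [27, 21, 19, 21, 24, 28, 32, 39, 34], pivot at index 5


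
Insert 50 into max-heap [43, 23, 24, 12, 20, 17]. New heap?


Append 50: [43, 23, 24, 12, 20, 17, 50]
Bubble up: swap idx 6(50) with idx 2(24); swap idx 2(50) with idx 0(43)
Result: [50, 23, 43, 12, 20, 17, 24]


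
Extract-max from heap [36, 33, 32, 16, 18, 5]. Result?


Max = 36
Replace root with last, heapify down
Resulting heap: [33, 18, 32, 16, 5]


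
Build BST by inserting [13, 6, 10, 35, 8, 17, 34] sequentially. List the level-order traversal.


Root = 13; build tree by BST insertion.
Level-Order traversal: [13, 6, 35, 10, 17, 8, 34]


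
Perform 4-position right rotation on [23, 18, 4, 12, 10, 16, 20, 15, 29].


Right rotate by 4: [16, 20, 15, 29, 23, 18, 4, 12, 10]


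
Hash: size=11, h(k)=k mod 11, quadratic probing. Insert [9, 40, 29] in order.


Insertions: 9->slot 9; 40->slot 7; 29->slot 8
Table: [None, None, None, None, None, None, None, 40, 29, 9, None]


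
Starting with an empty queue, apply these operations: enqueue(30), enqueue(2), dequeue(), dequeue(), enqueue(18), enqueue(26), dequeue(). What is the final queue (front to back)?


enqueue(30) -> [30]
enqueue(2) -> [30, 2]
dequeue() returns 30 -> [2]
dequeue() returns 2 -> []
enqueue(18) -> [18]
enqueue(26) -> [18, 26]
dequeue() returns 18 -> [26]
Final queue (front to back): [26]


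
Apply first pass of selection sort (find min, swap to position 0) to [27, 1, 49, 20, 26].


After one pass: [1, 27, 49, 20, 26]


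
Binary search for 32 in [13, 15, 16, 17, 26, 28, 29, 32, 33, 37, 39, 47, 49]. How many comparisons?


Search for 32:
[0,12] mid=6 arr[6]=29
[7,12] mid=9 arr[9]=37
[7,8] mid=7 arr[7]=32
Total: 3 comparisons


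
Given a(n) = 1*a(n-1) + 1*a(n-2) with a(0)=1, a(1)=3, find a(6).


Build bottom-up:
...a(4)=11, a(5)=18, a(6)=1*18+1*11=29


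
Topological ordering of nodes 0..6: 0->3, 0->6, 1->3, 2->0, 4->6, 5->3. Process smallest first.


Kahn's algorithm, process smallest node first
Order: [1, 2, 0, 4, 5, 3, 6]


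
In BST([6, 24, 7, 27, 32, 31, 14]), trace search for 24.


BST root = 6
Search for 24: compare at each node
Path: [6, 24]


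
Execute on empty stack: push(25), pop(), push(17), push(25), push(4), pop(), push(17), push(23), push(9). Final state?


push(25) -> [25]
pop() returns 25 -> []
push(17) -> [17]
push(25) -> [17, 25]
push(4) -> [17, 25, 4]
pop() returns 4 -> [17, 25]
push(17) -> [17, 25, 17]
push(23) -> [17, 25, 17, 23]
push(9) -> [17, 25, 17, 23, 9]
Final stack (bottom to top): [17, 25, 17, 23, 9]


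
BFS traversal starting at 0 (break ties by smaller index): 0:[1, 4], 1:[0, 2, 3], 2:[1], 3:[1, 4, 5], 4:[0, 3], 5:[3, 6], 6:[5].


BFS queue: start with [0]
Visit order: [0, 1, 4, 2, 3, 5, 6]


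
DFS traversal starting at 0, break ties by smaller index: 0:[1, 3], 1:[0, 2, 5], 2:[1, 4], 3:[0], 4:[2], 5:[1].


DFS stack-based: start with [0]
Visit order: [0, 1, 2, 4, 5, 3]


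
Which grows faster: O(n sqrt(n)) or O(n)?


linear grows slower than n^1.5
O(n) is asymptotically smaller; O(n sqrt(n)) grows faster


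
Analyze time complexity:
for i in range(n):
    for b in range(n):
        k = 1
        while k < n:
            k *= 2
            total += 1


Per nesting level: O(n) * O(n) * O(log n) = O(n^2 log n)
Complexity: O(n^2 log n)


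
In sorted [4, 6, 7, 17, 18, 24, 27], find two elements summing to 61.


Two pointers: lo=0, hi=6
No pair sums to 61


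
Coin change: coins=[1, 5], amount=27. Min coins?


dp[0]=0; dp[i]=1+min(dp[i-c] for c in coins)
...dp[22]=6, dp[23]=7, dp[24]=8, dp[25]=5, dp[26]=6, dp[27]=7
Minimum coins for 27 = 7


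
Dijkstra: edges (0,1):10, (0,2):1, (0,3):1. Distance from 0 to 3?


Dijkstra from 0:
Distances: {0: 0, 1: 10, 2: 1, 3: 1}
Shortest distance to 3 = 1, path = [0, 3]


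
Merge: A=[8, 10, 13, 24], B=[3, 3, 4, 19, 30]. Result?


Compare heads, take smaller each step.
Merged: [3, 3, 4, 8, 10, 13, 19, 24, 30]


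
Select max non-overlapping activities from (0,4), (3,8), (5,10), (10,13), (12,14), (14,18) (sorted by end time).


Greedy: pick earliest-ending, then skip overlaps.
Selected (4 activities): [(0, 4), (5, 10), (10, 13), (14, 18)]


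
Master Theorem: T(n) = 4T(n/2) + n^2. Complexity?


a=4, b=2, c=2. log_2(4)=2 = c=2. Case 2: O(n^c log n) = O(n^2 log n)
Complexity: O(n^2 log n)


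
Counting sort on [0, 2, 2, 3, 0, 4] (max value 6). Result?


Count array: [2, 0, 2, 1, 1, 0, 0]
Reconstruct: [0, 0, 2, 2, 3, 4]


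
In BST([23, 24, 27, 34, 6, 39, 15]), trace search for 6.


BST root = 23
Search for 6: compare at each node
Path: [23, 6]


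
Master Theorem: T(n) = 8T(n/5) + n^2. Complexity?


a=8, b=5, c=2. log_5(8)=1.292 < c=2. Case 3: O(n^c) = O(n^2)
Complexity: O(n^2)


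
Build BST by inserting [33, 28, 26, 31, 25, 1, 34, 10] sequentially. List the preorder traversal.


Root = 33; build tree by BST insertion.
Preorder traversal: [33, 28, 26, 25, 1, 10, 31, 34]


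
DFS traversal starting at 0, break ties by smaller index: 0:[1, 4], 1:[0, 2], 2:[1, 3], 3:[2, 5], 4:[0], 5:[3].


DFS stack-based: start with [0]
Visit order: [0, 1, 2, 3, 5, 4]


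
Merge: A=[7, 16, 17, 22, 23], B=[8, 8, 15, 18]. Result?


Compare heads, take smaller each step.
Merged: [7, 8, 8, 15, 16, 17, 18, 22, 23]


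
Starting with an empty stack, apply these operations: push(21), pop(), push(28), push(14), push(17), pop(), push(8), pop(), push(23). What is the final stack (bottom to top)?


push(21) -> [21]
pop() returns 21 -> []
push(28) -> [28]
push(14) -> [28, 14]
push(17) -> [28, 14, 17]
pop() returns 17 -> [28, 14]
push(8) -> [28, 14, 8]
pop() returns 8 -> [28, 14]
push(23) -> [28, 14, 23]
Final stack (bottom to top): [28, 14, 23]


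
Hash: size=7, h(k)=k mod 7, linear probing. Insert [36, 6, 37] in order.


Insertions: 36->slot 1; 6->slot 6; 37->slot 2
Table: [None, 36, 37, None, None, None, 6]


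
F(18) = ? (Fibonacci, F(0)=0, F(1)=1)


F(n)=F(n-1)+F(n-2)
...F(16)=987, F(17)=1597, F(18)=2584


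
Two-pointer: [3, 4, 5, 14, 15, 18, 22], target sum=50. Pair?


Two pointers: lo=0, hi=6
No pair sums to 50


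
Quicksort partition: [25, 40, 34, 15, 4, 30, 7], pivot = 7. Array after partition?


Elements <= 7 go left of pivot.
Result: [4, 7, 34, 15, 25, 30, 40], pivot at index 1


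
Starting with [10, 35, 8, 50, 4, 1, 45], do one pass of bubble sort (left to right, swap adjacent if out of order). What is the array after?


After one pass: [10, 8, 35, 4, 1, 45, 50]


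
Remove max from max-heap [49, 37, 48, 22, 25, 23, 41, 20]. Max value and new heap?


Max = 49
Replace root with last, heapify down
Resulting heap: [48, 37, 41, 22, 25, 23, 20]


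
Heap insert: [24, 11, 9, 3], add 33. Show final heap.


Append 33: [24, 11, 9, 3, 33]
Bubble up: swap idx 4(33) with idx 1(11); swap idx 1(33) with idx 0(24)
Result: [33, 24, 9, 3, 11]


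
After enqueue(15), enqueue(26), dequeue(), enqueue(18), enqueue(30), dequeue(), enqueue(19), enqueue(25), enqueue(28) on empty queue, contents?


enqueue(15) -> [15]
enqueue(26) -> [15, 26]
dequeue() returns 15 -> [26]
enqueue(18) -> [26, 18]
enqueue(30) -> [26, 18, 30]
dequeue() returns 26 -> [18, 30]
enqueue(19) -> [18, 30, 19]
enqueue(25) -> [18, 30, 19, 25]
enqueue(28) -> [18, 30, 19, 25, 28]
Final queue (front to back): [18, 30, 19, 25, 28]


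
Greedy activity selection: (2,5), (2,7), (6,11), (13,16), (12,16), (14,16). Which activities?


Greedy: pick earliest-ending, then skip overlaps.
Selected (3 activities): [(2, 5), (6, 11), (13, 16)]


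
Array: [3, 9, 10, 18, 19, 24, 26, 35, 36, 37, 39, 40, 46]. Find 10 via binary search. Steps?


Search for 10:
[0,12] mid=6 arr[6]=26
[0,5] mid=2 arr[2]=10
Total: 2 comparisons


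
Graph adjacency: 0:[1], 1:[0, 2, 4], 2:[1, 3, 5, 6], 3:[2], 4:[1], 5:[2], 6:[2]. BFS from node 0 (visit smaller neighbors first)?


BFS queue: start with [0]
Visit order: [0, 1, 2, 4, 3, 5, 6]


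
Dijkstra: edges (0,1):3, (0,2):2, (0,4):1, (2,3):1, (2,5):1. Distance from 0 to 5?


Dijkstra from 0:
Distances: {0: 0, 1: 3, 2: 2, 3: 3, 4: 1, 5: 3}
Shortest distance to 5 = 3, path = [0, 2, 5]


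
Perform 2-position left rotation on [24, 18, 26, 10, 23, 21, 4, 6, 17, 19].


Left rotate by 2: [26, 10, 23, 21, 4, 6, 17, 19, 24, 18]


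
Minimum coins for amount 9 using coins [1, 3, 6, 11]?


dp[0]=0; dp[i]=1+min(dp[i-c] for c in coins)
...dp[4]=2, dp[5]=3, dp[6]=1, dp[7]=2, dp[8]=3, dp[9]=2
Minimum coins for 9 = 2


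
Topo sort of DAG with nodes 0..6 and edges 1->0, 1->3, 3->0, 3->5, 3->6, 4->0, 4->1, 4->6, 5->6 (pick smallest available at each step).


Kahn's algorithm, process smallest node first
Order: [2, 4, 1, 3, 0, 5, 6]


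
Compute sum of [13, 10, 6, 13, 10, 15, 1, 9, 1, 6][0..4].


Prefix sums: [0, 13, 23, 29, 42, 52, 67, 68, 77, 78, 84]
Sum[0..4] = prefix[5] - prefix[0] = 52 - 0 = 52


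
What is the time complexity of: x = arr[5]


Analysis: constant-time operation, no loop
Complexity: O(1)


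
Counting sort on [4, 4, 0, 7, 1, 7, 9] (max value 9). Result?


Count array: [1, 1, 0, 0, 2, 0, 0, 2, 0, 1]
Reconstruct: [0, 1, 4, 4, 7, 7, 9]


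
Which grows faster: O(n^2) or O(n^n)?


quadratic grows slower than n^n
O(n^2) is asymptotically smaller; O(n^n) grows faster


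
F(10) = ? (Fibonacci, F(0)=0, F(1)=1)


F(n)=F(n-1)+F(n-2)
...F(8)=21, F(9)=34, F(10)=55


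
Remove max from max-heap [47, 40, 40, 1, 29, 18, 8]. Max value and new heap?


Max = 47
Replace root with last, heapify down
Resulting heap: [40, 29, 40, 1, 8, 18]


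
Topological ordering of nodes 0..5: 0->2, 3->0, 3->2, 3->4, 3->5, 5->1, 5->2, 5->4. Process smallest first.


Kahn's algorithm, process smallest node first
Order: [3, 0, 5, 1, 2, 4]


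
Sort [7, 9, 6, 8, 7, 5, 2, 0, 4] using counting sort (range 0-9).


Count array: [1, 0, 1, 0, 1, 1, 1, 2, 1, 1]
Reconstruct: [0, 2, 4, 5, 6, 7, 7, 8, 9]


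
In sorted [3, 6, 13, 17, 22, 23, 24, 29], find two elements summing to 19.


Two pointers: lo=0, hi=7
Found pair: (6, 13) summing to 19


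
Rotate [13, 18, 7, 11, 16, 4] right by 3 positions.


Right rotate by 3: [11, 16, 4, 13, 18, 7]


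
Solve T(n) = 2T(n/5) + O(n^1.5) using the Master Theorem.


a=2, b=5, c=1.5. log_5(2)=0.431 < c=1.5. Case 3: O(n^c) = O(n^1.500)
Complexity: O(n^1.500)


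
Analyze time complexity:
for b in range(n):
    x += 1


Per nesting level: O(n) = O(n)
Complexity: O(n)


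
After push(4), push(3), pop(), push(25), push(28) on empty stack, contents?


push(4) -> [4]
push(3) -> [4, 3]
pop() returns 3 -> [4]
push(25) -> [4, 25]
push(28) -> [4, 25, 28]
Final stack (bottom to top): [4, 25, 28]


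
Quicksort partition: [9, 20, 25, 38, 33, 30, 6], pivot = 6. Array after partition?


Elements <= 6 go left of pivot.
Result: [6, 20, 25, 38, 33, 30, 9], pivot at index 0


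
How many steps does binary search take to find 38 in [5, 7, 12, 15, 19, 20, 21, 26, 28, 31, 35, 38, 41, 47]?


Search for 38:
[0,13] mid=6 arr[6]=21
[7,13] mid=10 arr[10]=35
[11,13] mid=12 arr[12]=41
[11,11] mid=11 arr[11]=38
Total: 4 comparisons


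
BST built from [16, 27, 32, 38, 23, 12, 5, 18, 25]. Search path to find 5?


BST root = 16
Search for 5: compare at each node
Path: [16, 12, 5]


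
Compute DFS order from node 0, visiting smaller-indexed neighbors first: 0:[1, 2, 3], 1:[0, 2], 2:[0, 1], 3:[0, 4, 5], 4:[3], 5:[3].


DFS stack-based: start with [0]
Visit order: [0, 1, 2, 3, 4, 5]


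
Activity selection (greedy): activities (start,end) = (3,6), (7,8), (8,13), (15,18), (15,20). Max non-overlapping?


Greedy: pick earliest-ending, then skip overlaps.
Selected (4 activities): [(3, 6), (7, 8), (8, 13), (15, 18)]


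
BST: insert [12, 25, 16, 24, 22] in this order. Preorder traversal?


Root = 12; build tree by BST insertion.
Preorder traversal: [12, 25, 16, 24, 22]


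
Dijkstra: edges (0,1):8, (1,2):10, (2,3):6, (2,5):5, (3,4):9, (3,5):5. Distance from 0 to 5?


Dijkstra from 0:
Distances: {0: 0, 1: 8, 2: 18, 3: 24, 4: 33, 5: 23}
Shortest distance to 5 = 23, path = [0, 1, 2, 5]


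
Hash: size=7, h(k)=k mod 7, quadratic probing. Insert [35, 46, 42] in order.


Insertions: 35->slot 0; 46->slot 4; 42->slot 1
Table: [35, 42, None, None, 46, None, None]


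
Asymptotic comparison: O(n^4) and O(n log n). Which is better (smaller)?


linearithmic grows slower than quartic
O(n log n) is asymptotically smaller; O(n^4) grows faster


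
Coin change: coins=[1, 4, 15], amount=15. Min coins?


dp[0]=0; dp[i]=1+min(dp[i-c] for c in coins)
...dp[10]=4, dp[11]=5, dp[12]=3, dp[13]=4, dp[14]=5, dp[15]=1
Minimum coins for 15 = 1


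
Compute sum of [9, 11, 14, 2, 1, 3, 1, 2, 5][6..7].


Prefix sums: [0, 9, 20, 34, 36, 37, 40, 41, 43, 48]
Sum[6..7] = prefix[8] - prefix[6] = 43 - 40 = 3


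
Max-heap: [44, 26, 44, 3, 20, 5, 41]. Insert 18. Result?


Append 18: [44, 26, 44, 3, 20, 5, 41, 18]
Bubble up: swap idx 7(18) with idx 3(3)
Result: [44, 26, 44, 18, 20, 5, 41, 3]


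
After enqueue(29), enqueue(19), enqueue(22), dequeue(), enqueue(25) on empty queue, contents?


enqueue(29) -> [29]
enqueue(19) -> [29, 19]
enqueue(22) -> [29, 19, 22]
dequeue() returns 29 -> [19, 22]
enqueue(25) -> [19, 22, 25]
Final queue (front to back): [19, 22, 25]


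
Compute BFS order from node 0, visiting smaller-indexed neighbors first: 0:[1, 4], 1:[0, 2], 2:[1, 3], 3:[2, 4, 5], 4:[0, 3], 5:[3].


BFS queue: start with [0]
Visit order: [0, 1, 4, 2, 3, 5]


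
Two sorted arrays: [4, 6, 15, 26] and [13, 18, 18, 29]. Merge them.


Compare heads, take smaller each step.
Merged: [4, 6, 13, 15, 18, 18, 26, 29]


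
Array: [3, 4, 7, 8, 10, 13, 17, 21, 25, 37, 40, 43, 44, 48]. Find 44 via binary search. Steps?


Search for 44:
[0,13] mid=6 arr[6]=17
[7,13] mid=10 arr[10]=40
[11,13] mid=12 arr[12]=44
Total: 3 comparisons


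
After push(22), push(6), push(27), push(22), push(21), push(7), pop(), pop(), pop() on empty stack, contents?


push(22) -> [22]
push(6) -> [22, 6]
push(27) -> [22, 6, 27]
push(22) -> [22, 6, 27, 22]
push(21) -> [22, 6, 27, 22, 21]
push(7) -> [22, 6, 27, 22, 21, 7]
pop() returns 7 -> [22, 6, 27, 22, 21]
pop() returns 21 -> [22, 6, 27, 22]
pop() returns 22 -> [22, 6, 27]
Final stack (bottom to top): [22, 6, 27]


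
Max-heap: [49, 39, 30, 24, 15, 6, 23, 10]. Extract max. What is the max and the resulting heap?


Max = 49
Replace root with last, heapify down
Resulting heap: [39, 24, 30, 10, 15, 6, 23]


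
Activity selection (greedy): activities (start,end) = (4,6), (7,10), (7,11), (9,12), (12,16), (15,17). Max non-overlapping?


Greedy: pick earliest-ending, then skip overlaps.
Selected (3 activities): [(4, 6), (7, 10), (12, 16)]


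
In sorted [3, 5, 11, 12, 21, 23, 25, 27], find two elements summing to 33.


Two pointers: lo=0, hi=7
Found pair: (12, 21) summing to 33


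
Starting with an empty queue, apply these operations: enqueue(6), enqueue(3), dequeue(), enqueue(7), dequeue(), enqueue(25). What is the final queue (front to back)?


enqueue(6) -> [6]
enqueue(3) -> [6, 3]
dequeue() returns 6 -> [3]
enqueue(7) -> [3, 7]
dequeue() returns 3 -> [7]
enqueue(25) -> [7, 25]
Final queue (front to back): [7, 25]


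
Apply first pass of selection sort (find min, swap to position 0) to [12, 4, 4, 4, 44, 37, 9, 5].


After one pass: [4, 12, 4, 4, 44, 37, 9, 5]


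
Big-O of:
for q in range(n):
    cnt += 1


Per nesting level: O(n) = O(n)
Complexity: O(n)


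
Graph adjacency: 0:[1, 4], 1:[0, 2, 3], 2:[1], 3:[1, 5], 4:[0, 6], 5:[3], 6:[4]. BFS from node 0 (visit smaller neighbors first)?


BFS queue: start with [0]
Visit order: [0, 1, 4, 2, 3, 6, 5]


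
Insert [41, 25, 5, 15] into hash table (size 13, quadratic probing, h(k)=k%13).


Insertions: 41->slot 2; 25->slot 12; 5->slot 5; 15->slot 3
Table: [None, None, 41, 15, None, 5, None, None, None, None, None, None, 25]


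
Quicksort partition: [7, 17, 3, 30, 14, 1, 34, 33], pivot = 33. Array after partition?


Elements <= 33 go left of pivot.
Result: [7, 17, 3, 30, 14, 1, 33, 34], pivot at index 6


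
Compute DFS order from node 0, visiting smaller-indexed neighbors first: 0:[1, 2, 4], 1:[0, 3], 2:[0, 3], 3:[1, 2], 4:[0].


DFS stack-based: start with [0]
Visit order: [0, 1, 3, 2, 4]


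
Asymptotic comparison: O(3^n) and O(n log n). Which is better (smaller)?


linearithmic grows slower than exponential (base 3)
O(n log n) is asymptotically smaller; O(3^n) grows faster


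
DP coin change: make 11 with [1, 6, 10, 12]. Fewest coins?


dp[0]=0; dp[i]=1+min(dp[i-c] for c in coins)
...dp[6]=1, dp[7]=2, dp[8]=3, dp[9]=4, dp[10]=1, dp[11]=2
Minimum coins for 11 = 2


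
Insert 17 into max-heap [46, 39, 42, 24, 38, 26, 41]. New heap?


Append 17: [46, 39, 42, 24, 38, 26, 41, 17]
Bubble up: no swaps needed
Result: [46, 39, 42, 24, 38, 26, 41, 17]


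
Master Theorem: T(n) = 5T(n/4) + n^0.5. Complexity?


a=5, b=4, c=0.5. log_4(5)=1.161 > c=0.5. Case 1: O(n^log_b(a)) = O(n^1.161)
Complexity: O(n^1.161)


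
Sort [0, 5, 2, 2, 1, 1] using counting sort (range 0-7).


Count array: [1, 2, 2, 0, 0, 1, 0, 0]
Reconstruct: [0, 1, 1, 2, 2, 5]


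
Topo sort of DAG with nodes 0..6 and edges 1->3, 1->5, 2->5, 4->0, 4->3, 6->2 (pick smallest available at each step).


Kahn's algorithm, process smallest node first
Order: [1, 4, 0, 3, 6, 2, 5]


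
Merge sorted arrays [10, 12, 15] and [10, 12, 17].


Compare heads, take smaller each step.
Merged: [10, 10, 12, 12, 15, 17]


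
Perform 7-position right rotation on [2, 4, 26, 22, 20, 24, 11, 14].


Right rotate by 7: [4, 26, 22, 20, 24, 11, 14, 2]


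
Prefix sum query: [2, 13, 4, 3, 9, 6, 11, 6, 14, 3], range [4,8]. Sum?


Prefix sums: [0, 2, 15, 19, 22, 31, 37, 48, 54, 68, 71]
Sum[4..8] = prefix[9] - prefix[4] = 68 - 22 = 46


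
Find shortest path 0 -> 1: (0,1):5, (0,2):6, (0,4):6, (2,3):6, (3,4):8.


Dijkstra from 0:
Distances: {0: 0, 1: 5, 2: 6, 3: 12, 4: 6}
Shortest distance to 1 = 5, path = [0, 1]


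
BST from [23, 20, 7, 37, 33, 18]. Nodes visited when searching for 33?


BST root = 23
Search for 33: compare at each node
Path: [23, 37, 33]


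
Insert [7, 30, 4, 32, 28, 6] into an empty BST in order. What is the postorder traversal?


Root = 7; build tree by BST insertion.
Postorder traversal: [6, 4, 28, 32, 30, 7]


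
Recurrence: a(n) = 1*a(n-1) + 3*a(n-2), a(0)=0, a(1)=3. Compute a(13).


Build bottom-up:
...a(11)=8049, a(12)=18480, a(13)=1*18480+3*8049=42627


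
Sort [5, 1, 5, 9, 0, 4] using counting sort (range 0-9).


Count array: [1, 1, 0, 0, 1, 2, 0, 0, 0, 1]
Reconstruct: [0, 1, 4, 5, 5, 9]


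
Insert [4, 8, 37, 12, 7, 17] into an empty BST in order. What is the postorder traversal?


Root = 4; build tree by BST insertion.
Postorder traversal: [7, 17, 12, 37, 8, 4]


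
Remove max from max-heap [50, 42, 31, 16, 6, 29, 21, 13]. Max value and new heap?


Max = 50
Replace root with last, heapify down
Resulting heap: [42, 16, 31, 13, 6, 29, 21]


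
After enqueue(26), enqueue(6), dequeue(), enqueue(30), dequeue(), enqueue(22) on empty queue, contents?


enqueue(26) -> [26]
enqueue(6) -> [26, 6]
dequeue() returns 26 -> [6]
enqueue(30) -> [6, 30]
dequeue() returns 6 -> [30]
enqueue(22) -> [30, 22]
Final queue (front to back): [30, 22]


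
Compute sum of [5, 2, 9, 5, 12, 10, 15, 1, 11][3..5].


Prefix sums: [0, 5, 7, 16, 21, 33, 43, 58, 59, 70]
Sum[3..5] = prefix[6] - prefix[3] = 43 - 16 = 27


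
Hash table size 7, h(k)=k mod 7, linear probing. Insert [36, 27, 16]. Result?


Insertions: 36->slot 1; 27->slot 6; 16->slot 2
Table: [None, 36, 16, None, None, None, 27]


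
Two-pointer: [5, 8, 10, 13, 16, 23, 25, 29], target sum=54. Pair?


Two pointers: lo=0, hi=7
Found pair: (25, 29) summing to 54


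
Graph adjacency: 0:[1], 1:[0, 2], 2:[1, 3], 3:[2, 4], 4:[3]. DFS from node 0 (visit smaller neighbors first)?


DFS stack-based: start with [0]
Visit order: [0, 1, 2, 3, 4]


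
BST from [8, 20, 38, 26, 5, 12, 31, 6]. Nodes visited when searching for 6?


BST root = 8
Search for 6: compare at each node
Path: [8, 5, 6]


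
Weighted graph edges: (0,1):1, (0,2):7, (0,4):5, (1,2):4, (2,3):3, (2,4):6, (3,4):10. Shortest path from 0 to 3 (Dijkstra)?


Dijkstra from 0:
Distances: {0: 0, 1: 1, 2: 5, 3: 8, 4: 5}
Shortest distance to 3 = 8, path = [0, 1, 2, 3]


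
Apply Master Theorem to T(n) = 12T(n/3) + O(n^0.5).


a=12, b=3, c=0.5. log_3(12)=2.262 > c=0.5. Case 1: O(n^log_b(a)) = O(n^2.262)
Complexity: O(n^2.262)


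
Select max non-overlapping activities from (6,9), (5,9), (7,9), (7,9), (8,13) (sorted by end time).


Greedy: pick earliest-ending, then skip overlaps.
Selected (1 activities): [(6, 9)]


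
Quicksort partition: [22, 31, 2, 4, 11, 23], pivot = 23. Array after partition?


Elements <= 23 go left of pivot.
Result: [22, 2, 4, 11, 23, 31], pivot at index 4


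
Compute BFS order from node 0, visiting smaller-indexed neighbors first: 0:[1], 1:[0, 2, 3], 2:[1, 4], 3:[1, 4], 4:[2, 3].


BFS queue: start with [0]
Visit order: [0, 1, 2, 3, 4]


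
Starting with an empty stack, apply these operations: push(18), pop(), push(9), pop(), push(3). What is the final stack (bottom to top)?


push(18) -> [18]
pop() returns 18 -> []
push(9) -> [9]
pop() returns 9 -> []
push(3) -> [3]
Final stack (bottom to top): [3]


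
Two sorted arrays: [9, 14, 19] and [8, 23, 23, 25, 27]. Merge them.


Compare heads, take smaller each step.
Merged: [8, 9, 14, 19, 23, 23, 25, 27]


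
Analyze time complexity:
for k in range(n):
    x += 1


Per nesting level: O(n) = O(n)
Complexity: O(n)


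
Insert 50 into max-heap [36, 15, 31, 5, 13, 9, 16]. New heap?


Append 50: [36, 15, 31, 5, 13, 9, 16, 50]
Bubble up: swap idx 7(50) with idx 3(5); swap idx 3(50) with idx 1(15); swap idx 1(50) with idx 0(36)
Result: [50, 36, 31, 15, 13, 9, 16, 5]


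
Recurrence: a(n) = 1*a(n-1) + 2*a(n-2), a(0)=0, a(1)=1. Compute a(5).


Build bottom-up:
...a(3)=3, a(4)=5, a(5)=1*5+2*3=11


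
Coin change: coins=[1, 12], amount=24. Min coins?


dp[0]=0; dp[i]=1+min(dp[i-c] for c in coins)
...dp[19]=8, dp[20]=9, dp[21]=10, dp[22]=11, dp[23]=12, dp[24]=2
Minimum coins for 24 = 2


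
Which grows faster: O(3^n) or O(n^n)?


exponential (base 3) grows slower than n^n
O(3^n) is asymptotically smaller; O(n^n) grows faster


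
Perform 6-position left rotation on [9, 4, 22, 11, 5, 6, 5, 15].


Left rotate by 6: [5, 15, 9, 4, 22, 11, 5, 6]


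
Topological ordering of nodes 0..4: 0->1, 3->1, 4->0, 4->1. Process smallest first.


Kahn's algorithm, process smallest node first
Order: [2, 3, 4, 0, 1]


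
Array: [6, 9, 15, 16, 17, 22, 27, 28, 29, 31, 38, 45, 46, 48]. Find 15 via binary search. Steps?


Search for 15:
[0,13] mid=6 arr[6]=27
[0,5] mid=2 arr[2]=15
Total: 2 comparisons


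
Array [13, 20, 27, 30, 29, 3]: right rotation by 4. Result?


Right rotate by 4: [27, 30, 29, 3, 13, 20]


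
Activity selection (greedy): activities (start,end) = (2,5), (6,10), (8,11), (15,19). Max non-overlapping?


Greedy: pick earliest-ending, then skip overlaps.
Selected (3 activities): [(2, 5), (6, 10), (15, 19)]


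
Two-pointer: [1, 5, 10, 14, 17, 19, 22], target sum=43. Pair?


Two pointers: lo=0, hi=6
No pair sums to 43


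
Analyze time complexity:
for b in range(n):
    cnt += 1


Per nesting level: O(n) = O(n)
Complexity: O(n)


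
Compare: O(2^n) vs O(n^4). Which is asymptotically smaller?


quartic grows slower than exponential
O(n^4) is asymptotically smaller; O(2^n) grows faster


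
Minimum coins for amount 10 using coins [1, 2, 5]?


dp[0]=0; dp[i]=1+min(dp[i-c] for c in coins)
...dp[5]=1, dp[6]=2, dp[7]=2, dp[8]=3, dp[9]=3, dp[10]=2
Minimum coins for 10 = 2


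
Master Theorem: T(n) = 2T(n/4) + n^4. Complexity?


a=2, b=4, c=4. log_4(2)=0.5 < c=4. Case 3: O(n^c) = O(n^4)
Complexity: O(n^4)


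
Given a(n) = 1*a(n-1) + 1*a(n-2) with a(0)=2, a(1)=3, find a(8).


Build bottom-up:
...a(6)=34, a(7)=55, a(8)=1*55+1*34=89


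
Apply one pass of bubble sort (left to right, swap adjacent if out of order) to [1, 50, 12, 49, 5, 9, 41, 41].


After one pass: [1, 12, 49, 5, 9, 41, 41, 50]


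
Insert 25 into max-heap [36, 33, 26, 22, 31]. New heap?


Append 25: [36, 33, 26, 22, 31, 25]
Bubble up: no swaps needed
Result: [36, 33, 26, 22, 31, 25]


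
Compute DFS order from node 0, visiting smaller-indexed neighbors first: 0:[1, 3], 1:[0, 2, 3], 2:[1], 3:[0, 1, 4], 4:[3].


DFS stack-based: start with [0]
Visit order: [0, 1, 2, 3, 4]


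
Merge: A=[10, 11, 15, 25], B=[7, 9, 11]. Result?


Compare heads, take smaller each step.
Merged: [7, 9, 10, 11, 11, 15, 25]


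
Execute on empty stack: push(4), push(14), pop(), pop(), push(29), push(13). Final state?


push(4) -> [4]
push(14) -> [4, 14]
pop() returns 14 -> [4]
pop() returns 4 -> []
push(29) -> [29]
push(13) -> [29, 13]
Final stack (bottom to top): [29, 13]


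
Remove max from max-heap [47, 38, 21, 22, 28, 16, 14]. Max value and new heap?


Max = 47
Replace root with last, heapify down
Resulting heap: [38, 28, 21, 22, 14, 16]


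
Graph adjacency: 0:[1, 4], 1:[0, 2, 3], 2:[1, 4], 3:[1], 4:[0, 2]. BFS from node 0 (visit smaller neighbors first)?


BFS queue: start with [0]
Visit order: [0, 1, 4, 2, 3]


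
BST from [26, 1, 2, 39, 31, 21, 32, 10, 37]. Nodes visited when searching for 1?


BST root = 26
Search for 1: compare at each node
Path: [26, 1]


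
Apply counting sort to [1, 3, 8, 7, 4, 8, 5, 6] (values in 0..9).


Count array: [0, 1, 0, 1, 1, 1, 1, 1, 2, 0]
Reconstruct: [1, 3, 4, 5, 6, 7, 8, 8]


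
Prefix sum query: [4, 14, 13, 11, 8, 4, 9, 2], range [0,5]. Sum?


Prefix sums: [0, 4, 18, 31, 42, 50, 54, 63, 65]
Sum[0..5] = prefix[6] - prefix[0] = 54 - 0 = 54


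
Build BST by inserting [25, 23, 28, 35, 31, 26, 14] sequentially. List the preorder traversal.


Root = 25; build tree by BST insertion.
Preorder traversal: [25, 23, 14, 28, 26, 35, 31]


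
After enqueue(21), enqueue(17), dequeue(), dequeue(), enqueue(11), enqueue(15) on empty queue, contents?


enqueue(21) -> [21]
enqueue(17) -> [21, 17]
dequeue() returns 21 -> [17]
dequeue() returns 17 -> []
enqueue(11) -> [11]
enqueue(15) -> [11, 15]
Final queue (front to back): [11, 15]


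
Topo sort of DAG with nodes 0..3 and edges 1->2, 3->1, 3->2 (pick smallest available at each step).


Kahn's algorithm, process smallest node first
Order: [0, 3, 1, 2]


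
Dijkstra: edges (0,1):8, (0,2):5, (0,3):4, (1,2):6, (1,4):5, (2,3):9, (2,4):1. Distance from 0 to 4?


Dijkstra from 0:
Distances: {0: 0, 1: 8, 2: 5, 3: 4, 4: 6}
Shortest distance to 4 = 6, path = [0, 2, 4]


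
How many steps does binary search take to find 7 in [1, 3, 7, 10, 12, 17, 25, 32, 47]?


Search for 7:
[0,8] mid=4 arr[4]=12
[0,3] mid=1 arr[1]=3
[2,3] mid=2 arr[2]=7
Total: 3 comparisons


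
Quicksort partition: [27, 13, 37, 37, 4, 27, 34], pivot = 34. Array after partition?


Elements <= 34 go left of pivot.
Result: [27, 13, 4, 27, 34, 37, 37], pivot at index 4


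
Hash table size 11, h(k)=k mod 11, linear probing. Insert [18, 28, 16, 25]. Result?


Insertions: 18->slot 7; 28->slot 6; 16->slot 5; 25->slot 3
Table: [None, None, None, 25, None, 16, 28, 18, None, None, None]


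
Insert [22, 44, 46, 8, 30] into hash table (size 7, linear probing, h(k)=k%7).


Insertions: 22->slot 1; 44->slot 2; 46->slot 4; 8->slot 3; 30->slot 5
Table: [None, 22, 44, 8, 46, 30, None]


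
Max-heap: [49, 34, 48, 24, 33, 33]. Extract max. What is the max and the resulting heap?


Max = 49
Replace root with last, heapify down
Resulting heap: [48, 34, 33, 24, 33]


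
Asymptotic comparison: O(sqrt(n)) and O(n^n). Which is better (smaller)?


sublinear grows slower than n^n
O(sqrt(n)) is asymptotically smaller; O(n^n) grows faster


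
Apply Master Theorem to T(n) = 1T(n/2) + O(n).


a=1, b=2, c=1. log_2(1)=0 < c=1. Case 3: O(n^c) = O(n)
Complexity: O(n)


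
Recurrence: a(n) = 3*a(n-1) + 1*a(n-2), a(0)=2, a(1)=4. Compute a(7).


Build bottom-up:
...a(5)=502, a(6)=1658, a(7)=3*1658+1*502=5476


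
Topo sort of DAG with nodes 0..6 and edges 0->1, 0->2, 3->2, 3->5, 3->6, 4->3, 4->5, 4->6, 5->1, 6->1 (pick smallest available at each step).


Kahn's algorithm, process smallest node first
Order: [0, 4, 3, 2, 5, 6, 1]


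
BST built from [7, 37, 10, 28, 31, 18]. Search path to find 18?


BST root = 7
Search for 18: compare at each node
Path: [7, 37, 10, 28, 18]
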